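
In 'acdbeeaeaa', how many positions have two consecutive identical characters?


Looking for consecutive identical characters in 'acdbeeaeaa':
  pos 0-1: 'a' vs 'c' -> different
  pos 1-2: 'c' vs 'd' -> different
  pos 2-3: 'd' vs 'b' -> different
  pos 3-4: 'b' vs 'e' -> different
  pos 4-5: 'e' vs 'e' -> MATCH ('ee')
  pos 5-6: 'e' vs 'a' -> different
  pos 6-7: 'a' vs 'e' -> different
  pos 7-8: 'e' vs 'a' -> different
  pos 8-9: 'a' vs 'a' -> MATCH ('aa')
Consecutive identical pairs: ['ee', 'aa']
Count: 2

2


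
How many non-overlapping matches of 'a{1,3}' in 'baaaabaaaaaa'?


Pattern 'a{1,3}' matches between 1 and 3 consecutive a's (greedy).
String: 'baaaabaaaaaa'
Finding runs of a's and applying greedy matching:
  Run at pos 1: 'aaaa' (length 4)
  Run at pos 6: 'aaaaaa' (length 6)
Matches: ['aaa', 'a', 'aaa', 'aaa']
Count: 4

4


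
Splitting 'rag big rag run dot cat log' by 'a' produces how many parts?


Splitting by 'a' breaks the string at each occurrence of the separator.
Text: 'rag big rag run dot cat log'
Parts after split:
  Part 1: 'r'
  Part 2: 'g big r'
  Part 3: 'g run dot c'
  Part 4: 't log'
Total parts: 4

4


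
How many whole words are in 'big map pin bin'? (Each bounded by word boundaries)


Word boundaries (\b) mark the start/end of each word.
Text: 'big map pin bin'
Splitting by whitespace:
  Word 1: 'big'
  Word 2: 'map'
  Word 3: 'pin'
  Word 4: 'bin'
Total whole words: 4

4


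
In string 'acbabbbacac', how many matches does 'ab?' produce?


Pattern 'ab?' matches 'a' optionally followed by 'b'.
String: 'acbabbbacac'
Scanning left to right for 'a' then checking next char:
  Match 1: 'a' (a not followed by b)
  Match 2: 'ab' (a followed by b)
  Match 3: 'a' (a not followed by b)
  Match 4: 'a' (a not followed by b)
Total matches: 4

4


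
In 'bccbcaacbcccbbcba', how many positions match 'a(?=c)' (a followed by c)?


Lookahead 'a(?=c)' matches 'a' only when followed by 'c'.
String: 'bccbcaacbcccbbcba'
Checking each position where char is 'a':
  pos 5: 'a' -> no (next='a')
  pos 6: 'a' -> MATCH (next='c')
Matching positions: [6]
Count: 1

1


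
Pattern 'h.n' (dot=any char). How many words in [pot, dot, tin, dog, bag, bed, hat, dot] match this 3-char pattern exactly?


Pattern 'h.n' means: starts with 'h', any single char, ends with 'n'.
Checking each word (must be exactly 3 chars):
  'pot' (len=3): no
  'dot' (len=3): no
  'tin' (len=3): no
  'dog' (len=3): no
  'bag' (len=3): no
  'bed' (len=3): no
  'hat' (len=3): no
  'dot' (len=3): no
Matching words: []
Total: 0

0


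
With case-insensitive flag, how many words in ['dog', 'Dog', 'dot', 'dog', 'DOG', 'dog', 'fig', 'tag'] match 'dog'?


Case-insensitive matching: compare each word's lowercase form to 'dog'.
  'dog' -> lower='dog' -> MATCH
  'Dog' -> lower='dog' -> MATCH
  'dot' -> lower='dot' -> no
  'dog' -> lower='dog' -> MATCH
  'DOG' -> lower='dog' -> MATCH
  'dog' -> lower='dog' -> MATCH
  'fig' -> lower='fig' -> no
  'tag' -> lower='tag' -> no
Matches: ['dog', 'Dog', 'dog', 'DOG', 'dog']
Count: 5

5


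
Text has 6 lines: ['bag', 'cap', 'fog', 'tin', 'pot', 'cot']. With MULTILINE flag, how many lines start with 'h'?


With MULTILINE flag, ^ matches the start of each line.
Lines: ['bag', 'cap', 'fog', 'tin', 'pot', 'cot']
Checking which lines start with 'h':
  Line 1: 'bag' -> no
  Line 2: 'cap' -> no
  Line 3: 'fog' -> no
  Line 4: 'tin' -> no
  Line 5: 'pot' -> no
  Line 6: 'cot' -> no
Matching lines: []
Count: 0

0


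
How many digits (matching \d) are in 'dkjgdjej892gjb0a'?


\d matches any digit 0-9.
Scanning 'dkjgdjej892gjb0a':
  pos 8: '8' -> DIGIT
  pos 9: '9' -> DIGIT
  pos 10: '2' -> DIGIT
  pos 14: '0' -> DIGIT
Digits found: ['8', '9', '2', '0']
Total: 4

4


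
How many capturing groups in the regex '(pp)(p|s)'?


To count capturing groups, count each '(' that starts a group.
Pattern: '(pp)(p|s)'
Walking through the pattern:
  Position 0: '(' -> group #1
  Position 4: '(' -> group #2
Total capturing groups: 2

2


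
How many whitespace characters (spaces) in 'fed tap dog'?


\s matches whitespace characters (spaces, tabs, etc.).
Text: 'fed tap dog'
This text has 3 words separated by spaces.
Number of spaces = number of words - 1 = 3 - 1 = 2

2


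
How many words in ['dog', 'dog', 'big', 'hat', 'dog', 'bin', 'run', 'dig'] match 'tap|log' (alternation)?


Alternation 'tap|log' matches either 'tap' or 'log'.
Checking each word:
  'dog' -> no
  'dog' -> no
  'big' -> no
  'hat' -> no
  'dog' -> no
  'bin' -> no
  'run' -> no
  'dig' -> no
Matches: []
Count: 0

0


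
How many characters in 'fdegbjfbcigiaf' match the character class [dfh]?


Character class [dfh] matches any of: {d, f, h}
Scanning string 'fdegbjfbcigiaf' character by character:
  pos 0: 'f' -> MATCH
  pos 1: 'd' -> MATCH
  pos 2: 'e' -> no
  pos 3: 'g' -> no
  pos 4: 'b' -> no
  pos 5: 'j' -> no
  pos 6: 'f' -> MATCH
  pos 7: 'b' -> no
  pos 8: 'c' -> no
  pos 9: 'i' -> no
  pos 10: 'g' -> no
  pos 11: 'i' -> no
  pos 12: 'a' -> no
  pos 13: 'f' -> MATCH
Total matches: 4

4


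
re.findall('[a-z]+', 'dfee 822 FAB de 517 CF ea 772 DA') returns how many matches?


Pattern '[a-z]+' finds one or more lowercase letters.
Text: 'dfee 822 FAB de 517 CF ea 772 DA'
Scanning for matches:
  Match 1: 'dfee'
  Match 2: 'de'
  Match 3: 'ea'
Total matches: 3

3


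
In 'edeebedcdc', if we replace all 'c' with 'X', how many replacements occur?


re.sub('c', 'X', text) replaces every occurrence of 'c' with 'X'.
Text: 'edeebedcdc'
Scanning for 'c':
  pos 7: 'c' -> replacement #1
  pos 9: 'c' -> replacement #2
Total replacements: 2

2


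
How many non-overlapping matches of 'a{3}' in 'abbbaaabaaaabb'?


Pattern 'a{3}' matches exactly 3 consecutive a's (greedy, non-overlapping).
String: 'abbbaaabaaaabb'
Scanning for runs of a's:
  Run at pos 0: 'a' (length 1) -> 0 match(es)
  Run at pos 4: 'aaa' (length 3) -> 1 match(es)
  Run at pos 8: 'aaaa' (length 4) -> 1 match(es)
Matches found: ['aaa', 'aaa']
Total: 2

2


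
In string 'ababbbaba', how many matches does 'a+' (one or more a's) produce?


Pattern 'a+' matches one or more consecutive a's.
String: 'ababbbaba'
Scanning for runs of a:
  Match 1: 'a' (length 1)
  Match 2: 'a' (length 1)
  Match 3: 'a' (length 1)
  Match 4: 'a' (length 1)
Total matches: 4

4


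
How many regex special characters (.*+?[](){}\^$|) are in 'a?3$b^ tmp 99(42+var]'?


Regex special characters are: . * + ? [ ] ( ) { } \ ^ $ |
Scanning 'a?3$b^ tmp 99(42+var]':
  pos 1: '?' -> SPECIAL
  pos 3: '$' -> SPECIAL
  pos 5: '^' -> SPECIAL
  pos 13: '(' -> SPECIAL
  pos 16: '+' -> SPECIAL
  pos 20: ']' -> SPECIAL
Special chars found: ['?', '$', '^', '(', '+', ']']
Total: 6

6


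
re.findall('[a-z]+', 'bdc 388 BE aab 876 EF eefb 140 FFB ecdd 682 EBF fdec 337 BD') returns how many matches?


Pattern '[a-z]+' finds one or more lowercase letters.
Text: 'bdc 388 BE aab 876 EF eefb 140 FFB ecdd 682 EBF fdec 337 BD'
Scanning for matches:
  Match 1: 'bdc'
  Match 2: 'aab'
  Match 3: 'eefb'
  Match 4: 'ecdd'
  Match 5: 'fdec'
Total matches: 5

5


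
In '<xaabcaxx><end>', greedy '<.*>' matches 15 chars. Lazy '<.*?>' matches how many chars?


Greedy '<.*>' tries to match as MUCH as possible.
Lazy '<.*?>' tries to match as LITTLE as possible.

String: '<xaabcaxx><end>'
Greedy '<.*>' starts at first '<' and extends to the LAST '>': '<xaabcaxx><end>' (15 chars)
Lazy '<.*?>' starts at first '<' and stops at the FIRST '>': '<xaabcaxx>' (10 chars)

10


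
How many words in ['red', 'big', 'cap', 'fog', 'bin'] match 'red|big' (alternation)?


Alternation 'red|big' matches either 'red' or 'big'.
Checking each word:
  'red' -> MATCH
  'big' -> MATCH
  'cap' -> no
  'fog' -> no
  'bin' -> no
Matches: ['red', 'big']
Count: 2

2


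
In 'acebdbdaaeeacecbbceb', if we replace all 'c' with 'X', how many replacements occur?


re.sub('c', 'X', text) replaces every occurrence of 'c' with 'X'.
Text: 'acebdbdaaeeacecbbceb'
Scanning for 'c':
  pos 1: 'c' -> replacement #1
  pos 12: 'c' -> replacement #2
  pos 14: 'c' -> replacement #3
  pos 17: 'c' -> replacement #4
Total replacements: 4

4


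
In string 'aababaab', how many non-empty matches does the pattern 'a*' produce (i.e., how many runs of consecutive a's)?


Pattern 'a*' matches zero or more a's. We want non-empty runs of consecutive a's.
String: 'aababaab'
Walking through the string to find runs of a's:
  Run 1: positions 0-1 -> 'aa'
  Run 2: positions 3-3 -> 'a'
  Run 3: positions 5-6 -> 'aa'
Non-empty runs found: ['aa', 'a', 'aa']
Count: 3

3


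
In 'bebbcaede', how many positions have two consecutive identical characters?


Looking for consecutive identical characters in 'bebbcaede':
  pos 0-1: 'b' vs 'e' -> different
  pos 1-2: 'e' vs 'b' -> different
  pos 2-3: 'b' vs 'b' -> MATCH ('bb')
  pos 3-4: 'b' vs 'c' -> different
  pos 4-5: 'c' vs 'a' -> different
  pos 5-6: 'a' vs 'e' -> different
  pos 6-7: 'e' vs 'd' -> different
  pos 7-8: 'd' vs 'e' -> different
Consecutive identical pairs: ['bb']
Count: 1

1


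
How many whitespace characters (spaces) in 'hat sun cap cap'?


\s matches whitespace characters (spaces, tabs, etc.).
Text: 'hat sun cap cap'
This text has 4 words separated by spaces.
Number of spaces = number of words - 1 = 4 - 1 = 3

3


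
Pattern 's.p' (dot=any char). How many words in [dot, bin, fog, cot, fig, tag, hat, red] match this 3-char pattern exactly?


Pattern 's.p' means: starts with 's', any single char, ends with 'p'.
Checking each word (must be exactly 3 chars):
  'dot' (len=3): no
  'bin' (len=3): no
  'fog' (len=3): no
  'cot' (len=3): no
  'fig' (len=3): no
  'tag' (len=3): no
  'hat' (len=3): no
  'red' (len=3): no
Matching words: []
Total: 0

0


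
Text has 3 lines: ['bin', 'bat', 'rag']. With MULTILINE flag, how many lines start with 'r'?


With MULTILINE flag, ^ matches the start of each line.
Lines: ['bin', 'bat', 'rag']
Checking which lines start with 'r':
  Line 1: 'bin' -> no
  Line 2: 'bat' -> no
  Line 3: 'rag' -> MATCH
Matching lines: ['rag']
Count: 1

1


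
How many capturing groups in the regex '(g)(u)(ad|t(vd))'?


To count capturing groups, count each '(' that starts a group.
Pattern: '(g)(u)(ad|t(vd))'
Walking through the pattern:
  Position 0: '(' -> group #1
  Position 3: '(' -> group #2
  Position 6: '(' -> group #3
  Position 11: '(' -> group #4
Total capturing groups: 4

4


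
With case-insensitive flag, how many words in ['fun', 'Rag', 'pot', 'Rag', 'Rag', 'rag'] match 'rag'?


Case-insensitive matching: compare each word's lowercase form to 'rag'.
  'fun' -> lower='fun' -> no
  'Rag' -> lower='rag' -> MATCH
  'pot' -> lower='pot' -> no
  'Rag' -> lower='rag' -> MATCH
  'Rag' -> lower='rag' -> MATCH
  'rag' -> lower='rag' -> MATCH
Matches: ['Rag', 'Rag', 'Rag', 'rag']
Count: 4

4


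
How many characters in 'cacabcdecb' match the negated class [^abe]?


Negated class [^abe] matches any char NOT in {a, b, e}
Scanning 'cacabcdecb':
  pos 0: 'c' -> MATCH
  pos 1: 'a' -> no (excluded)
  pos 2: 'c' -> MATCH
  pos 3: 'a' -> no (excluded)
  pos 4: 'b' -> no (excluded)
  pos 5: 'c' -> MATCH
  pos 6: 'd' -> MATCH
  pos 7: 'e' -> no (excluded)
  pos 8: 'c' -> MATCH
  pos 9: 'b' -> no (excluded)
Total matches: 5

5


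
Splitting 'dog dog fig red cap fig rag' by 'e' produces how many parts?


Splitting by 'e' breaks the string at each occurrence of the separator.
Text: 'dog dog fig red cap fig rag'
Parts after split:
  Part 1: 'dog dog fig r'
  Part 2: 'd cap fig rag'
Total parts: 2

2


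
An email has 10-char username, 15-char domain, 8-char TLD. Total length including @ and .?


An email address has format: username@domain.tld
Username length: 10
'@' character: 1
Domain length: 15
'.' character: 1
TLD length: 8
Total = 10 + 1 + 15 + 1 + 8 = 35

35


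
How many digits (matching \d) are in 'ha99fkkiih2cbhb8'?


\d matches any digit 0-9.
Scanning 'ha99fkkiih2cbhb8':
  pos 2: '9' -> DIGIT
  pos 3: '9' -> DIGIT
  pos 10: '2' -> DIGIT
  pos 15: '8' -> DIGIT
Digits found: ['9', '9', '2', '8']
Total: 4

4


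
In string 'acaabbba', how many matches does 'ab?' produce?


Pattern 'ab?' matches 'a' optionally followed by 'b'.
String: 'acaabbba'
Scanning left to right for 'a' then checking next char:
  Match 1: 'a' (a not followed by b)
  Match 2: 'a' (a not followed by b)
  Match 3: 'ab' (a followed by b)
  Match 4: 'a' (a not followed by b)
Total matches: 4

4


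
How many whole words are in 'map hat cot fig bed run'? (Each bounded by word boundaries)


Word boundaries (\b) mark the start/end of each word.
Text: 'map hat cot fig bed run'
Splitting by whitespace:
  Word 1: 'map'
  Word 2: 'hat'
  Word 3: 'cot'
  Word 4: 'fig'
  Word 5: 'bed'
  Word 6: 'run'
Total whole words: 6

6


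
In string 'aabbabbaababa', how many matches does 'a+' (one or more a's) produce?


Pattern 'a+' matches one or more consecutive a's.
String: 'aabbabbaababa'
Scanning for runs of a:
  Match 1: 'aa' (length 2)
  Match 2: 'a' (length 1)
  Match 3: 'aa' (length 2)
  Match 4: 'a' (length 1)
  Match 5: 'a' (length 1)
Total matches: 5

5


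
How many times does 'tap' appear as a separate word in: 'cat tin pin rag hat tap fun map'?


Scanning each word for exact match 'tap':
  Word 1: 'cat' -> no
  Word 2: 'tin' -> no
  Word 3: 'pin' -> no
  Word 4: 'rag' -> no
  Word 5: 'hat' -> no
  Word 6: 'tap' -> MATCH
  Word 7: 'fun' -> no
  Word 8: 'map' -> no
Total matches: 1

1


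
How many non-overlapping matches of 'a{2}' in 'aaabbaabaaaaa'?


Pattern 'a{2}' matches exactly 2 consecutive a's (greedy, non-overlapping).
String: 'aaabbaabaaaaa'
Scanning for runs of a's:
  Run at pos 0: 'aaa' (length 3) -> 1 match(es)
  Run at pos 5: 'aa' (length 2) -> 1 match(es)
  Run at pos 8: 'aaaaa' (length 5) -> 2 match(es)
Matches found: ['aa', 'aa', 'aa', 'aa']
Total: 4

4


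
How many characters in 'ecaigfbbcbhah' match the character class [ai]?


Character class [ai] matches any of: {a, i}
Scanning string 'ecaigfbbcbhah' character by character:
  pos 0: 'e' -> no
  pos 1: 'c' -> no
  pos 2: 'a' -> MATCH
  pos 3: 'i' -> MATCH
  pos 4: 'g' -> no
  pos 5: 'f' -> no
  pos 6: 'b' -> no
  pos 7: 'b' -> no
  pos 8: 'c' -> no
  pos 9: 'b' -> no
  pos 10: 'h' -> no
  pos 11: 'a' -> MATCH
  pos 12: 'h' -> no
Total matches: 3

3


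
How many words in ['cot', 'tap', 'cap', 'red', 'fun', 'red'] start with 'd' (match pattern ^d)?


Pattern ^d anchors to start of word. Check which words begin with 'd':
  'cot' -> no
  'tap' -> no
  'cap' -> no
  'red' -> no
  'fun' -> no
  'red' -> no
Matching words: []
Count: 0

0


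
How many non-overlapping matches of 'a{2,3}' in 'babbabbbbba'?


Pattern 'a{2,3}' matches between 2 and 3 consecutive a's (greedy).
String: 'babbabbbbba'
Finding runs of a's and applying greedy matching:
  Run at pos 1: 'a' (length 1)
  Run at pos 4: 'a' (length 1)
  Run at pos 10: 'a' (length 1)
Matches: []
Count: 0

0


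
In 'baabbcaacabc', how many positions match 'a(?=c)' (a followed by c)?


Lookahead 'a(?=c)' matches 'a' only when followed by 'c'.
String: 'baabbcaacabc'
Checking each position where char is 'a':
  pos 1: 'a' -> no (next='a')
  pos 2: 'a' -> no (next='b')
  pos 6: 'a' -> no (next='a')
  pos 7: 'a' -> MATCH (next='c')
  pos 9: 'a' -> no (next='b')
Matching positions: [7]
Count: 1

1


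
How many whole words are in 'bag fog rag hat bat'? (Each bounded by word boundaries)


Word boundaries (\b) mark the start/end of each word.
Text: 'bag fog rag hat bat'
Splitting by whitespace:
  Word 1: 'bag'
  Word 2: 'fog'
  Word 3: 'rag'
  Word 4: 'hat'
  Word 5: 'bat'
Total whole words: 5

5


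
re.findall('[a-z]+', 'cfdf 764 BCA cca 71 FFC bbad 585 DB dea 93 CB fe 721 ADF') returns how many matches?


Pattern '[a-z]+' finds one or more lowercase letters.
Text: 'cfdf 764 BCA cca 71 FFC bbad 585 DB dea 93 CB fe 721 ADF'
Scanning for matches:
  Match 1: 'cfdf'
  Match 2: 'cca'
  Match 3: 'bbad'
  Match 4: 'dea'
  Match 5: 'fe'
Total matches: 5

5


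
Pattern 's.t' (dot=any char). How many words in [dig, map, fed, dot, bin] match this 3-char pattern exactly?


Pattern 's.t' means: starts with 's', any single char, ends with 't'.
Checking each word (must be exactly 3 chars):
  'dig' (len=3): no
  'map' (len=3): no
  'fed' (len=3): no
  'dot' (len=3): no
  'bin' (len=3): no
Matching words: []
Total: 0

0


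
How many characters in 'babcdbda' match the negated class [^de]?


Negated class [^de] matches any char NOT in {d, e}
Scanning 'babcdbda':
  pos 0: 'b' -> MATCH
  pos 1: 'a' -> MATCH
  pos 2: 'b' -> MATCH
  pos 3: 'c' -> MATCH
  pos 4: 'd' -> no (excluded)
  pos 5: 'b' -> MATCH
  pos 6: 'd' -> no (excluded)
  pos 7: 'a' -> MATCH
Total matches: 6

6


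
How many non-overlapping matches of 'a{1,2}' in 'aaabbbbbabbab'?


Pattern 'a{1,2}' matches between 1 and 2 consecutive a's (greedy).
String: 'aaabbbbbabbab'
Finding runs of a's and applying greedy matching:
  Run at pos 0: 'aaa' (length 3)
  Run at pos 8: 'a' (length 1)
  Run at pos 11: 'a' (length 1)
Matches: ['aa', 'a', 'a', 'a']
Count: 4

4


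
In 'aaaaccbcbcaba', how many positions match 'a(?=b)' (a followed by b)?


Lookahead 'a(?=b)' matches 'a' only when followed by 'b'.
String: 'aaaaccbcbcaba'
Checking each position where char is 'a':
  pos 0: 'a' -> no (next='a')
  pos 1: 'a' -> no (next='a')
  pos 2: 'a' -> no (next='a')
  pos 3: 'a' -> no (next='c')
  pos 10: 'a' -> MATCH (next='b')
Matching positions: [10]
Count: 1

1


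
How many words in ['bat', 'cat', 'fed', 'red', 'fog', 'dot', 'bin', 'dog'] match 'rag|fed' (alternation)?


Alternation 'rag|fed' matches either 'rag' or 'fed'.
Checking each word:
  'bat' -> no
  'cat' -> no
  'fed' -> MATCH
  'red' -> no
  'fog' -> no
  'dot' -> no
  'bin' -> no
  'dog' -> no
Matches: ['fed']
Count: 1

1


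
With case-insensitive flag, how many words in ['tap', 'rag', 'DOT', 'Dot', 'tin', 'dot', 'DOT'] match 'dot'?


Case-insensitive matching: compare each word's lowercase form to 'dot'.
  'tap' -> lower='tap' -> no
  'rag' -> lower='rag' -> no
  'DOT' -> lower='dot' -> MATCH
  'Dot' -> lower='dot' -> MATCH
  'tin' -> lower='tin' -> no
  'dot' -> lower='dot' -> MATCH
  'DOT' -> lower='dot' -> MATCH
Matches: ['DOT', 'Dot', 'dot', 'DOT']
Count: 4

4


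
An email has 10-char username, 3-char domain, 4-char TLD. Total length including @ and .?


An email address has format: username@domain.tld
Username length: 10
'@' character: 1
Domain length: 3
'.' character: 1
TLD length: 4
Total = 10 + 1 + 3 + 1 + 4 = 19

19


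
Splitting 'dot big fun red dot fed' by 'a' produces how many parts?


Splitting by 'a' breaks the string at each occurrence of the separator.
Text: 'dot big fun red dot fed'
Parts after split:
  Part 1: 'dot big fun red dot fed'
Total parts: 1

1


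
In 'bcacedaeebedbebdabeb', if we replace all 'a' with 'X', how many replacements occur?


re.sub('a', 'X', text) replaces every occurrence of 'a' with 'X'.
Text: 'bcacedaeebedbebdabeb'
Scanning for 'a':
  pos 2: 'a' -> replacement #1
  pos 6: 'a' -> replacement #2
  pos 16: 'a' -> replacement #3
Total replacements: 3

3


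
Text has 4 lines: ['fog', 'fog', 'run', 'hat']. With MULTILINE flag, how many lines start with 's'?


With MULTILINE flag, ^ matches the start of each line.
Lines: ['fog', 'fog', 'run', 'hat']
Checking which lines start with 's':
  Line 1: 'fog' -> no
  Line 2: 'fog' -> no
  Line 3: 'run' -> no
  Line 4: 'hat' -> no
Matching lines: []
Count: 0

0


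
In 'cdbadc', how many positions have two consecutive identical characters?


Looking for consecutive identical characters in 'cdbadc':
  pos 0-1: 'c' vs 'd' -> different
  pos 1-2: 'd' vs 'b' -> different
  pos 2-3: 'b' vs 'a' -> different
  pos 3-4: 'a' vs 'd' -> different
  pos 4-5: 'd' vs 'c' -> different
Consecutive identical pairs: []
Count: 0

0


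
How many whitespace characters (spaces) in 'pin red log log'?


\s matches whitespace characters (spaces, tabs, etc.).
Text: 'pin red log log'
This text has 4 words separated by spaces.
Number of spaces = number of words - 1 = 4 - 1 = 3

3


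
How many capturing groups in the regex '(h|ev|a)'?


To count capturing groups, count each '(' that starts a group.
Pattern: '(h|ev|a)'
Walking through the pattern:
  Position 0: '(' -> group #1
Total capturing groups: 1

1


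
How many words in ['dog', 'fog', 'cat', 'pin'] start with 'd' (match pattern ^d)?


Pattern ^d anchors to start of word. Check which words begin with 'd':
  'dog' -> MATCH (starts with 'd')
  'fog' -> no
  'cat' -> no
  'pin' -> no
Matching words: ['dog']
Count: 1

1


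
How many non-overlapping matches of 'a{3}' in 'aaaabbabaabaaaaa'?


Pattern 'a{3}' matches exactly 3 consecutive a's (greedy, non-overlapping).
String: 'aaaabbabaabaaaaa'
Scanning for runs of a's:
  Run at pos 0: 'aaaa' (length 4) -> 1 match(es)
  Run at pos 6: 'a' (length 1) -> 0 match(es)
  Run at pos 8: 'aa' (length 2) -> 0 match(es)
  Run at pos 11: 'aaaaa' (length 5) -> 1 match(es)
Matches found: ['aaa', 'aaa']
Total: 2

2


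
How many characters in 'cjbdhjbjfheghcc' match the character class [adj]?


Character class [adj] matches any of: {a, d, j}
Scanning string 'cjbdhjbjfheghcc' character by character:
  pos 0: 'c' -> no
  pos 1: 'j' -> MATCH
  pos 2: 'b' -> no
  pos 3: 'd' -> MATCH
  pos 4: 'h' -> no
  pos 5: 'j' -> MATCH
  pos 6: 'b' -> no
  pos 7: 'j' -> MATCH
  pos 8: 'f' -> no
  pos 9: 'h' -> no
  pos 10: 'e' -> no
  pos 11: 'g' -> no
  pos 12: 'h' -> no
  pos 13: 'c' -> no
  pos 14: 'c' -> no
Total matches: 4

4


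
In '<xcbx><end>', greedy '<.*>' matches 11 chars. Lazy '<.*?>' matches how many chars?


Greedy '<.*>' tries to match as MUCH as possible.
Lazy '<.*?>' tries to match as LITTLE as possible.

String: '<xcbx><end>'
Greedy '<.*>' starts at first '<' and extends to the LAST '>': '<xcbx><end>' (11 chars)
Lazy '<.*?>' starts at first '<' and stops at the FIRST '>': '<xcbx>' (6 chars)

6


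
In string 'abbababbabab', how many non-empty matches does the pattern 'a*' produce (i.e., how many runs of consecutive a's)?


Pattern 'a*' matches zero or more a's. We want non-empty runs of consecutive a's.
String: 'abbababbabab'
Walking through the string to find runs of a's:
  Run 1: positions 0-0 -> 'a'
  Run 2: positions 3-3 -> 'a'
  Run 3: positions 5-5 -> 'a'
  Run 4: positions 8-8 -> 'a'
  Run 5: positions 10-10 -> 'a'
Non-empty runs found: ['a', 'a', 'a', 'a', 'a']
Count: 5

5


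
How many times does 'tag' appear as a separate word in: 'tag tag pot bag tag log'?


Scanning each word for exact match 'tag':
  Word 1: 'tag' -> MATCH
  Word 2: 'tag' -> MATCH
  Word 3: 'pot' -> no
  Word 4: 'bag' -> no
  Word 5: 'tag' -> MATCH
  Word 6: 'log' -> no
Total matches: 3

3


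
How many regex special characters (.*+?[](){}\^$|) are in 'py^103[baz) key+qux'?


Regex special characters are: . * + ? [ ] ( ) { } \ ^ $ |
Scanning 'py^103[baz) key+qux':
  pos 2: '^' -> SPECIAL
  pos 6: '[' -> SPECIAL
  pos 10: ')' -> SPECIAL
  pos 15: '+' -> SPECIAL
Special chars found: ['^', '[', ')', '+']
Total: 4

4


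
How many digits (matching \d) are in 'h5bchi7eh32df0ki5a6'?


\d matches any digit 0-9.
Scanning 'h5bchi7eh32df0ki5a6':
  pos 1: '5' -> DIGIT
  pos 6: '7' -> DIGIT
  pos 9: '3' -> DIGIT
  pos 10: '2' -> DIGIT
  pos 13: '0' -> DIGIT
  pos 16: '5' -> DIGIT
  pos 18: '6' -> DIGIT
Digits found: ['5', '7', '3', '2', '0', '5', '6']
Total: 7

7


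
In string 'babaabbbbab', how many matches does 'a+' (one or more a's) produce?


Pattern 'a+' matches one or more consecutive a's.
String: 'babaabbbbab'
Scanning for runs of a:
  Match 1: 'a' (length 1)
  Match 2: 'aa' (length 2)
  Match 3: 'a' (length 1)
Total matches: 3

3


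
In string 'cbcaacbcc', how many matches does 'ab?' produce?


Pattern 'ab?' matches 'a' optionally followed by 'b'.
String: 'cbcaacbcc'
Scanning left to right for 'a' then checking next char:
  Match 1: 'a' (a not followed by b)
  Match 2: 'a' (a not followed by b)
Total matches: 2

2


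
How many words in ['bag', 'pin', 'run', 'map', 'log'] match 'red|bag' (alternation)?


Alternation 'red|bag' matches either 'red' or 'bag'.
Checking each word:
  'bag' -> MATCH
  'pin' -> no
  'run' -> no
  'map' -> no
  'log' -> no
Matches: ['bag']
Count: 1

1


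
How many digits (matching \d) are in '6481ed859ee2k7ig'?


\d matches any digit 0-9.
Scanning '6481ed859ee2k7ig':
  pos 0: '6' -> DIGIT
  pos 1: '4' -> DIGIT
  pos 2: '8' -> DIGIT
  pos 3: '1' -> DIGIT
  pos 6: '8' -> DIGIT
  pos 7: '5' -> DIGIT
  pos 8: '9' -> DIGIT
  pos 11: '2' -> DIGIT
  pos 13: '7' -> DIGIT
Digits found: ['6', '4', '8', '1', '8', '5', '9', '2', '7']
Total: 9

9


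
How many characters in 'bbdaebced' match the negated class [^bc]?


Negated class [^bc] matches any char NOT in {b, c}
Scanning 'bbdaebced':
  pos 0: 'b' -> no (excluded)
  pos 1: 'b' -> no (excluded)
  pos 2: 'd' -> MATCH
  pos 3: 'a' -> MATCH
  pos 4: 'e' -> MATCH
  pos 5: 'b' -> no (excluded)
  pos 6: 'c' -> no (excluded)
  pos 7: 'e' -> MATCH
  pos 8: 'd' -> MATCH
Total matches: 5

5


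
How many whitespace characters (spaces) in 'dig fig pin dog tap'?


\s matches whitespace characters (spaces, tabs, etc.).
Text: 'dig fig pin dog tap'
This text has 5 words separated by spaces.
Number of spaces = number of words - 1 = 5 - 1 = 4

4


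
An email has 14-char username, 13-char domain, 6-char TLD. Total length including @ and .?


An email address has format: username@domain.tld
Username length: 14
'@' character: 1
Domain length: 13
'.' character: 1
TLD length: 6
Total = 14 + 1 + 13 + 1 + 6 = 35

35


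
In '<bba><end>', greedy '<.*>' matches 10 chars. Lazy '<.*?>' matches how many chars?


Greedy '<.*>' tries to match as MUCH as possible.
Lazy '<.*?>' tries to match as LITTLE as possible.

String: '<bba><end>'
Greedy '<.*>' starts at first '<' and extends to the LAST '>': '<bba><end>' (10 chars)
Lazy '<.*?>' starts at first '<' and stops at the FIRST '>': '<bba>' (5 chars)

5


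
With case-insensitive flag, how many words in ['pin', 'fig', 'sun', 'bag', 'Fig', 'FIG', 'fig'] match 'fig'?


Case-insensitive matching: compare each word's lowercase form to 'fig'.
  'pin' -> lower='pin' -> no
  'fig' -> lower='fig' -> MATCH
  'sun' -> lower='sun' -> no
  'bag' -> lower='bag' -> no
  'Fig' -> lower='fig' -> MATCH
  'FIG' -> lower='fig' -> MATCH
  'fig' -> lower='fig' -> MATCH
Matches: ['fig', 'Fig', 'FIG', 'fig']
Count: 4

4


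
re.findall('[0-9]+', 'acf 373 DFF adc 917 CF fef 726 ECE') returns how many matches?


Pattern '[0-9]+' finds one or more digits.
Text: 'acf 373 DFF adc 917 CF fef 726 ECE'
Scanning for matches:
  Match 1: '373'
  Match 2: '917'
  Match 3: '726'
Total matches: 3

3


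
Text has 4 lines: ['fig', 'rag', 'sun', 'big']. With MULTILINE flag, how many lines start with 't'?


With MULTILINE flag, ^ matches the start of each line.
Lines: ['fig', 'rag', 'sun', 'big']
Checking which lines start with 't':
  Line 1: 'fig' -> no
  Line 2: 'rag' -> no
  Line 3: 'sun' -> no
  Line 4: 'big' -> no
Matching lines: []
Count: 0

0


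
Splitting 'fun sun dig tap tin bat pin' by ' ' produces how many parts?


Splitting by ' ' breaks the string at each occurrence of the separator.
Text: 'fun sun dig tap tin bat pin'
Parts after split:
  Part 1: 'fun'
  Part 2: 'sun'
  Part 3: 'dig'
  Part 4: 'tap'
  Part 5: 'tin'
  Part 6: 'bat'
  Part 7: 'pin'
Total parts: 7

7


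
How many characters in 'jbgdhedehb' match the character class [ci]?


Character class [ci] matches any of: {c, i}
Scanning string 'jbgdhedehb' character by character:
  pos 0: 'j' -> no
  pos 1: 'b' -> no
  pos 2: 'g' -> no
  pos 3: 'd' -> no
  pos 4: 'h' -> no
  pos 5: 'e' -> no
  pos 6: 'd' -> no
  pos 7: 'e' -> no
  pos 8: 'h' -> no
  pos 9: 'b' -> no
Total matches: 0

0


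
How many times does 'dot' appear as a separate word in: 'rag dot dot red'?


Scanning each word for exact match 'dot':
  Word 1: 'rag' -> no
  Word 2: 'dot' -> MATCH
  Word 3: 'dot' -> MATCH
  Word 4: 'red' -> no
Total matches: 2

2


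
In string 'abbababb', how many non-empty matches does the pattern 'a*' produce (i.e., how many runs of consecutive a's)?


Pattern 'a*' matches zero or more a's. We want non-empty runs of consecutive a's.
String: 'abbababb'
Walking through the string to find runs of a's:
  Run 1: positions 0-0 -> 'a'
  Run 2: positions 3-3 -> 'a'
  Run 3: positions 5-5 -> 'a'
Non-empty runs found: ['a', 'a', 'a']
Count: 3

3


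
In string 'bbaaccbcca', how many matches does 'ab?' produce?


Pattern 'ab?' matches 'a' optionally followed by 'b'.
String: 'bbaaccbcca'
Scanning left to right for 'a' then checking next char:
  Match 1: 'a' (a not followed by b)
  Match 2: 'a' (a not followed by b)
  Match 3: 'a' (a not followed by b)
Total matches: 3

3


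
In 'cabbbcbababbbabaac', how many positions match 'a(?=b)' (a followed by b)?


Lookahead 'a(?=b)' matches 'a' only when followed by 'b'.
String: 'cabbbcbababbbabaac'
Checking each position where char is 'a':
  pos 1: 'a' -> MATCH (next='b')
  pos 7: 'a' -> MATCH (next='b')
  pos 9: 'a' -> MATCH (next='b')
  pos 13: 'a' -> MATCH (next='b')
  pos 15: 'a' -> no (next='a')
  pos 16: 'a' -> no (next='c')
Matching positions: [1, 7, 9, 13]
Count: 4

4


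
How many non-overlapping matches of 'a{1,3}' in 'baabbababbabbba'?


Pattern 'a{1,3}' matches between 1 and 3 consecutive a's (greedy).
String: 'baabbababbabbba'
Finding runs of a's and applying greedy matching:
  Run at pos 1: 'aa' (length 2)
  Run at pos 5: 'a' (length 1)
  Run at pos 7: 'a' (length 1)
  Run at pos 10: 'a' (length 1)
  Run at pos 14: 'a' (length 1)
Matches: ['aa', 'a', 'a', 'a', 'a']
Count: 5

5


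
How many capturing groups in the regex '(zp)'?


To count capturing groups, count each '(' that starts a group.
Pattern: '(zp)'
Walking through the pattern:
  Position 0: '(' -> group #1
Total capturing groups: 1

1


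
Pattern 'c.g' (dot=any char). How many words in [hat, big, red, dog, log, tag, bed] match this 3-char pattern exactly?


Pattern 'c.g' means: starts with 'c', any single char, ends with 'g'.
Checking each word (must be exactly 3 chars):
  'hat' (len=3): no
  'big' (len=3): no
  'red' (len=3): no
  'dog' (len=3): no
  'log' (len=3): no
  'tag' (len=3): no
  'bed' (len=3): no
Matching words: []
Total: 0

0


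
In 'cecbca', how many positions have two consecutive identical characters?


Looking for consecutive identical characters in 'cecbca':
  pos 0-1: 'c' vs 'e' -> different
  pos 1-2: 'e' vs 'c' -> different
  pos 2-3: 'c' vs 'b' -> different
  pos 3-4: 'b' vs 'c' -> different
  pos 4-5: 'c' vs 'a' -> different
Consecutive identical pairs: []
Count: 0

0


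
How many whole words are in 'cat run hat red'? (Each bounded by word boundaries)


Word boundaries (\b) mark the start/end of each word.
Text: 'cat run hat red'
Splitting by whitespace:
  Word 1: 'cat'
  Word 2: 'run'
  Word 3: 'hat'
  Word 4: 'red'
Total whole words: 4

4


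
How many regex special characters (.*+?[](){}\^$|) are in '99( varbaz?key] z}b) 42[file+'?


Regex special characters are: . * + ? [ ] ( ) { } \ ^ $ |
Scanning '99( varbaz?key] z}b) 42[file+':
  pos 2: '(' -> SPECIAL
  pos 10: '?' -> SPECIAL
  pos 14: ']' -> SPECIAL
  pos 17: '}' -> SPECIAL
  pos 19: ')' -> SPECIAL
  pos 23: '[' -> SPECIAL
  pos 28: '+' -> SPECIAL
Special chars found: ['(', '?', ']', '}', ')', '[', '+']
Total: 7

7


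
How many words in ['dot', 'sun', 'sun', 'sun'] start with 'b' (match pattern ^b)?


Pattern ^b anchors to start of word. Check which words begin with 'b':
  'dot' -> no
  'sun' -> no
  'sun' -> no
  'sun' -> no
Matching words: []
Count: 0

0


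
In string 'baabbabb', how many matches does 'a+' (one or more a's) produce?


Pattern 'a+' matches one or more consecutive a's.
String: 'baabbabb'
Scanning for runs of a:
  Match 1: 'aa' (length 2)
  Match 2: 'a' (length 1)
Total matches: 2

2


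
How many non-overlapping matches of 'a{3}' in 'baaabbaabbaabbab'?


Pattern 'a{3}' matches exactly 3 consecutive a's (greedy, non-overlapping).
String: 'baaabbaabbaabbab'
Scanning for runs of a's:
  Run at pos 1: 'aaa' (length 3) -> 1 match(es)
  Run at pos 6: 'aa' (length 2) -> 0 match(es)
  Run at pos 10: 'aa' (length 2) -> 0 match(es)
  Run at pos 14: 'a' (length 1) -> 0 match(es)
Matches found: ['aaa']
Total: 1

1


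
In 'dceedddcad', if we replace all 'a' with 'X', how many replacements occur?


re.sub('a', 'X', text) replaces every occurrence of 'a' with 'X'.
Text: 'dceedddcad'
Scanning for 'a':
  pos 8: 'a' -> replacement #1
Total replacements: 1

1


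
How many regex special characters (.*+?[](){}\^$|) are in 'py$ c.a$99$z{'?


Regex special characters are: . * + ? [ ] ( ) { } \ ^ $ |
Scanning 'py$ c.a$99$z{':
  pos 2: '$' -> SPECIAL
  pos 5: '.' -> SPECIAL
  pos 7: '$' -> SPECIAL
  pos 10: '$' -> SPECIAL
  pos 12: '{' -> SPECIAL
Special chars found: ['$', '.', '$', '$', '{']
Total: 5

5


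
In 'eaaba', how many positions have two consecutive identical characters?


Looking for consecutive identical characters in 'eaaba':
  pos 0-1: 'e' vs 'a' -> different
  pos 1-2: 'a' vs 'a' -> MATCH ('aa')
  pos 2-3: 'a' vs 'b' -> different
  pos 3-4: 'b' vs 'a' -> different
Consecutive identical pairs: ['aa']
Count: 1

1


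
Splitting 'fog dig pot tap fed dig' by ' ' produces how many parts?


Splitting by ' ' breaks the string at each occurrence of the separator.
Text: 'fog dig pot tap fed dig'
Parts after split:
  Part 1: 'fog'
  Part 2: 'dig'
  Part 3: 'pot'
  Part 4: 'tap'
  Part 5: 'fed'
  Part 6: 'dig'
Total parts: 6

6


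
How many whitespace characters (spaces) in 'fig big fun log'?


\s matches whitespace characters (spaces, tabs, etc.).
Text: 'fig big fun log'
This text has 4 words separated by spaces.
Number of spaces = number of words - 1 = 4 - 1 = 3

3


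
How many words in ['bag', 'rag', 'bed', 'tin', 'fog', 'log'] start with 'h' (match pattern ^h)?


Pattern ^h anchors to start of word. Check which words begin with 'h':
  'bag' -> no
  'rag' -> no
  'bed' -> no
  'tin' -> no
  'fog' -> no
  'log' -> no
Matching words: []
Count: 0

0


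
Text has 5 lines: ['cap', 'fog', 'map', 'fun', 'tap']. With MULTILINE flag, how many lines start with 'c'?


With MULTILINE flag, ^ matches the start of each line.
Lines: ['cap', 'fog', 'map', 'fun', 'tap']
Checking which lines start with 'c':
  Line 1: 'cap' -> MATCH
  Line 2: 'fog' -> no
  Line 3: 'map' -> no
  Line 4: 'fun' -> no
  Line 5: 'tap' -> no
Matching lines: ['cap']
Count: 1

1


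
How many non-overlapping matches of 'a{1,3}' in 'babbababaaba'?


Pattern 'a{1,3}' matches between 1 and 3 consecutive a's (greedy).
String: 'babbababaaba'
Finding runs of a's and applying greedy matching:
  Run at pos 1: 'a' (length 1)
  Run at pos 4: 'a' (length 1)
  Run at pos 6: 'a' (length 1)
  Run at pos 8: 'aa' (length 2)
  Run at pos 11: 'a' (length 1)
Matches: ['a', 'a', 'a', 'aa', 'a']
Count: 5

5


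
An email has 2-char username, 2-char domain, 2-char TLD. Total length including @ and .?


An email address has format: username@domain.tld
Username length: 2
'@' character: 1
Domain length: 2
'.' character: 1
TLD length: 2
Total = 2 + 1 + 2 + 1 + 2 = 8

8


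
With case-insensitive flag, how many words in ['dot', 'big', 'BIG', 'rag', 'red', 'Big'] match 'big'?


Case-insensitive matching: compare each word's lowercase form to 'big'.
  'dot' -> lower='dot' -> no
  'big' -> lower='big' -> MATCH
  'BIG' -> lower='big' -> MATCH
  'rag' -> lower='rag' -> no
  'red' -> lower='red' -> no
  'Big' -> lower='big' -> MATCH
Matches: ['big', 'BIG', 'Big']
Count: 3

3


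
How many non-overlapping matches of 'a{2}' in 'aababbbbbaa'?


Pattern 'a{2}' matches exactly 2 consecutive a's (greedy, non-overlapping).
String: 'aababbbbbaa'
Scanning for runs of a's:
  Run at pos 0: 'aa' (length 2) -> 1 match(es)
  Run at pos 3: 'a' (length 1) -> 0 match(es)
  Run at pos 9: 'aa' (length 2) -> 1 match(es)
Matches found: ['aa', 'aa']
Total: 2

2


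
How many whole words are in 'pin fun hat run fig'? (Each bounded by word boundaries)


Word boundaries (\b) mark the start/end of each word.
Text: 'pin fun hat run fig'
Splitting by whitespace:
  Word 1: 'pin'
  Word 2: 'fun'
  Word 3: 'hat'
  Word 4: 'run'
  Word 5: 'fig'
Total whole words: 5

5


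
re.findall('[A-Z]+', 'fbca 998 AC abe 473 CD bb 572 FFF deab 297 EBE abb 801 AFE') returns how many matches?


Pattern '[A-Z]+' finds one or more uppercase letters.
Text: 'fbca 998 AC abe 473 CD bb 572 FFF deab 297 EBE abb 801 AFE'
Scanning for matches:
  Match 1: 'AC'
  Match 2: 'CD'
  Match 3: 'FFF'
  Match 4: 'EBE'
  Match 5: 'AFE'
Total matches: 5

5


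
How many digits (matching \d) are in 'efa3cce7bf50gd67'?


\d matches any digit 0-9.
Scanning 'efa3cce7bf50gd67':
  pos 3: '3' -> DIGIT
  pos 7: '7' -> DIGIT
  pos 10: '5' -> DIGIT
  pos 11: '0' -> DIGIT
  pos 14: '6' -> DIGIT
  pos 15: '7' -> DIGIT
Digits found: ['3', '7', '5', '0', '6', '7']
Total: 6

6


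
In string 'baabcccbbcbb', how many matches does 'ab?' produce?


Pattern 'ab?' matches 'a' optionally followed by 'b'.
String: 'baabcccbbcbb'
Scanning left to right for 'a' then checking next char:
  Match 1: 'a' (a not followed by b)
  Match 2: 'ab' (a followed by b)
Total matches: 2

2


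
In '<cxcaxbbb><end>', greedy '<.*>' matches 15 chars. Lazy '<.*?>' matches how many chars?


Greedy '<.*>' tries to match as MUCH as possible.
Lazy '<.*?>' tries to match as LITTLE as possible.

String: '<cxcaxbbb><end>'
Greedy '<.*>' starts at first '<' and extends to the LAST '>': '<cxcaxbbb><end>' (15 chars)
Lazy '<.*?>' starts at first '<' and stops at the FIRST '>': '<cxcaxbbb>' (10 chars)

10


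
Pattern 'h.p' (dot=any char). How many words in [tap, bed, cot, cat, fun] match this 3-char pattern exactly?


Pattern 'h.p' means: starts with 'h', any single char, ends with 'p'.
Checking each word (must be exactly 3 chars):
  'tap' (len=3): no
  'bed' (len=3): no
  'cot' (len=3): no
  'cat' (len=3): no
  'fun' (len=3): no
Matching words: []
Total: 0

0


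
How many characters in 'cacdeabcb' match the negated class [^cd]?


Negated class [^cd] matches any char NOT in {c, d}
Scanning 'cacdeabcb':
  pos 0: 'c' -> no (excluded)
  pos 1: 'a' -> MATCH
  pos 2: 'c' -> no (excluded)
  pos 3: 'd' -> no (excluded)
  pos 4: 'e' -> MATCH
  pos 5: 'a' -> MATCH
  pos 6: 'b' -> MATCH
  pos 7: 'c' -> no (excluded)
  pos 8: 'b' -> MATCH
Total matches: 5

5


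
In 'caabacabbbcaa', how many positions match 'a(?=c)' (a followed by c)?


Lookahead 'a(?=c)' matches 'a' only when followed by 'c'.
String: 'caabacabbbcaa'
Checking each position where char is 'a':
  pos 1: 'a' -> no (next='a')
  pos 2: 'a' -> no (next='b')
  pos 4: 'a' -> MATCH (next='c')
  pos 6: 'a' -> no (next='b')
  pos 11: 'a' -> no (next='a')
Matching positions: [4]
Count: 1

1


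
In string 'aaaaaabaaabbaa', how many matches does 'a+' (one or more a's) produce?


Pattern 'a+' matches one or more consecutive a's.
String: 'aaaaaabaaabbaa'
Scanning for runs of a:
  Match 1: 'aaaaaa' (length 6)
  Match 2: 'aaa' (length 3)
  Match 3: 'aa' (length 2)
Total matches: 3

3


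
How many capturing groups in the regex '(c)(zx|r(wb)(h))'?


To count capturing groups, count each '(' that starts a group.
Pattern: '(c)(zx|r(wb)(h))'
Walking through the pattern:
  Position 0: '(' -> group #1
  Position 3: '(' -> group #2
  Position 8: '(' -> group #3
  Position 12: '(' -> group #4
Total capturing groups: 4

4


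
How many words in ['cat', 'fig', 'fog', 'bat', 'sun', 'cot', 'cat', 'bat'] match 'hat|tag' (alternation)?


Alternation 'hat|tag' matches either 'hat' or 'tag'.
Checking each word:
  'cat' -> no
  'fig' -> no
  'fog' -> no
  'bat' -> no
  'sun' -> no
  'cot' -> no
  'cat' -> no
  'bat' -> no
Matches: []
Count: 0

0


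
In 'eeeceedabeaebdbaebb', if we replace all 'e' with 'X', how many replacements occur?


re.sub('e', 'X', text) replaces every occurrence of 'e' with 'X'.
Text: 'eeeceedabeaebdbaebb'
Scanning for 'e':
  pos 0: 'e' -> replacement #1
  pos 1: 'e' -> replacement #2
  pos 2: 'e' -> replacement #3
  pos 4: 'e' -> replacement #4
  pos 5: 'e' -> replacement #5
  pos 9: 'e' -> replacement #6
  pos 11: 'e' -> replacement #7
  pos 16: 'e' -> replacement #8
Total replacements: 8

8
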